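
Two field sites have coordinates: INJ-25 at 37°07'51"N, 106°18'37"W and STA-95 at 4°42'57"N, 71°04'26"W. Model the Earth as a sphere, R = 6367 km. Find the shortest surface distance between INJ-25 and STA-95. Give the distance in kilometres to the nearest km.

INJ-25: φ = +37.13083°, λ = -106.31028°
STA-95: φ = +4.71583°, λ = -71.07389°
Δφ = -32.4150°,  Δλ = 35.2364°
a = sin²(Δφ/2) + cos φ₁ cos φ₂ sin²(Δλ/2) = 0.150696
c = 2·arcsin(√a) = 0.797347 rad = 45.6846°
d = R·c = 6367 × 0.797347 = 5076.7 km

5077 km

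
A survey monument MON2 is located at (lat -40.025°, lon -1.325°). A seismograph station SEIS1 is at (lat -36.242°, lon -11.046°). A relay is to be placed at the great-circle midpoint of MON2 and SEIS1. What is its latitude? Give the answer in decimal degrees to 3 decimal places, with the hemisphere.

Bx = cos φ₂ cos Δλ = 0.794947,  By = cos φ₂ sin Δλ = -0.136183
φₘ = atan2(sin φ₁ + sin φ₂, √((cos φ₁ + Bx)² + By²)) = -38.23373°
λₘ = λ₁ + atan2(By, cos φ₁ + Bx) = -6.31182°

38.234°S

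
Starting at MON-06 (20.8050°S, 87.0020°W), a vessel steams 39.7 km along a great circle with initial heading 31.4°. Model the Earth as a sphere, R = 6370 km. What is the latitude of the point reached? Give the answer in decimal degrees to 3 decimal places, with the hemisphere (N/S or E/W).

20.500°S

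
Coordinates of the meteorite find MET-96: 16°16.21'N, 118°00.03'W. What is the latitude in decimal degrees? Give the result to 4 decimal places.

16.2702°N

16° + 16.21′/60 = 16 + 0.27017 = 16.2702°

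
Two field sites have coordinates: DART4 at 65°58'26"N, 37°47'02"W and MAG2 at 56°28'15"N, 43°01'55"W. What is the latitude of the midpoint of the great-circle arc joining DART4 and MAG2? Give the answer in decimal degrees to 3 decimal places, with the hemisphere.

DART4: φ = +65.97389°, λ = -37.78389°
MAG2: φ = +56.47083°, λ = -43.03194°
Bx = cos φ₂ cos Δλ = 0.550046,  By = cos φ₂ sin Δλ = -0.050523
φₘ = atan2(sin φ₁ + sin φ₂, √((cos φ₁ + Bx)² + By²)) = 61.24714°
λₘ = λ₁ + atan2(By, cos φ₁ + Bx) = -40.80530°

61.247°N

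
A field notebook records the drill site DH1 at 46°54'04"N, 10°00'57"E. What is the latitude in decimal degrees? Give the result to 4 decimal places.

46° + 54′/60 + 4″/3600 = 46 + 0.90000 + 0.00111 = 46.9011°

46.9011°N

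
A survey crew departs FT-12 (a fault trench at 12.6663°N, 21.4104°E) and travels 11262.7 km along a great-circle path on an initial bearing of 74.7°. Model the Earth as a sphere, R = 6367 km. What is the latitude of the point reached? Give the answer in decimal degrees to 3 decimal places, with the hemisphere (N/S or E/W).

12.079°N

δ = d/R = 11262.7/6367 = 1.768918 rad
φ₂ = arcsin(sin φ₁ cos δ + cos φ₁ sin δ cos θ)
   = arcsin(0.21927·-0.19683 + 0.97566·0.98044·0.26387) = 12.07877°
λ₂ = λ₁ + atan2(sin θ sin δ cos φ₁, cos δ − sin φ₁ sin φ₂) = 126.14833°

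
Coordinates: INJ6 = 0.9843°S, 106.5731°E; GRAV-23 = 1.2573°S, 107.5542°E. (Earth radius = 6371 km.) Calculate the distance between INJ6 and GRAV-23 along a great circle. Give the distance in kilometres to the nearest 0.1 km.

113.2 km

Δφ = -0.2730°,  Δλ = 0.9811°
a = sin²(Δφ/2) + cos φ₁ cos φ₂ sin²(Δλ/2) = 0.000079
c = 2·arcsin(√a) = 0.017771 rad = 1.0182°
d = R·c = 6371 × 0.017771 = 113.2 km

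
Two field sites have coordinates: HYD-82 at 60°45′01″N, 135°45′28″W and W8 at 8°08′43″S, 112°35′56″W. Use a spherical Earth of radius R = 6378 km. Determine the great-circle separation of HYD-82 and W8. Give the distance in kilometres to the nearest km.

7934 km

HYD-82: φ = +60.75028°, λ = -135.75778°
W8: φ = -8.14528°, λ = -112.59889°
Δφ = -68.8956°,  Δλ = 23.1589°
a = sin²(Δφ/2) + cos φ₁ cos φ₂ sin²(Δλ/2) = 0.339454
c = 2·arcsin(√a) = 1.243913 rad = 71.2710°
d = R·c = 6378 × 1.243913 = 7933.7 km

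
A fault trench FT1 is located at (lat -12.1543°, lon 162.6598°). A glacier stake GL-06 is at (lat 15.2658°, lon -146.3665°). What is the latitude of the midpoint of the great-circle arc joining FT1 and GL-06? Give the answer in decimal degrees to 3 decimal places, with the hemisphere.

1.723°N

Bx = cos φ₂ cos Δλ = 0.607459,  By = cos φ₂ sin Δλ = 0.749445
φₘ = atan2(sin φ₁ + sin φ₂, √((cos φ₁ + Bx)² + By²)) = 1.72337°
λₘ = λ₁ + atan2(By, cos φ₁ + Bx) = -172.03432°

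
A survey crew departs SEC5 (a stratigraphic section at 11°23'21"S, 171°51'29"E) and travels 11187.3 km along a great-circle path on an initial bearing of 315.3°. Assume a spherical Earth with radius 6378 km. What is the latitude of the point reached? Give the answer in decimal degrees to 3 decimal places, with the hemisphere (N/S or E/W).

SEC5: φ = -11.38917°, λ = +171.85806°
δ = d/R = 11187.3/6378 = 1.754045 rad
φ₂ = arcsin(sin φ₁ cos δ + cos φ₁ sin δ cos θ)
   = arcsin(-0.19747·-0.18222 + 0.98031·0.98326·0.71080) = 46.14706°
λ₂ = λ₁ + atan2(sin θ sin δ cos φ₁, cos δ − sin φ₁ sin φ₂) = 78.49651°

46.147°N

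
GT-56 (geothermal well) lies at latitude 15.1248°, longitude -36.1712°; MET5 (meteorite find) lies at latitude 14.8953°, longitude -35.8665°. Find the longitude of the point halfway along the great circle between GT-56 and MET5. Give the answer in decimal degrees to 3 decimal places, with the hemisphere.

Bx = cos φ₂ cos Δλ = 0.966384,  By = cos φ₂ sin Δλ = 0.005139
φₘ = atan2(sin φ₁ + sin φ₂, √((cos φ₁ + Bx)² + By²)) = 15.01010°
λₘ = λ₁ + atan2(By, cos φ₁ + Bx) = -36.01877°

36.019°W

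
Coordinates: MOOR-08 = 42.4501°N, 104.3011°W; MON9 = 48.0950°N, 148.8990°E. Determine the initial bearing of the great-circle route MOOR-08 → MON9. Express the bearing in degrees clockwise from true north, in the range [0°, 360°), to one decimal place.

316.7°

Δλ = -106.7999°
y = sin Δλ · cos φ₂ = -0.639392
x = cos φ₁ sin φ₂ − sin φ₁ cos φ₂ cos Δλ = 0.679452
θ = atan2(y, x) = -43.2601° → 316.7399° (mod 360°)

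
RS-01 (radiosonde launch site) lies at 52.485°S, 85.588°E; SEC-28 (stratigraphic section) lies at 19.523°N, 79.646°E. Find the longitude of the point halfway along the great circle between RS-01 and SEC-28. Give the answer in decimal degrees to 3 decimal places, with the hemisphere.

Bx = cos φ₂ cos Δλ = 0.937444,  By = cos φ₂ sin Δλ = -0.097570
φₘ = atan2(sin φ₁ + sin φ₂, √((cos φ₁ + Bx)² + By²)) = -16.50101°
λₘ = λ₁ + atan2(By, cos φ₁ + Bx) = 81.97774°

81.978°E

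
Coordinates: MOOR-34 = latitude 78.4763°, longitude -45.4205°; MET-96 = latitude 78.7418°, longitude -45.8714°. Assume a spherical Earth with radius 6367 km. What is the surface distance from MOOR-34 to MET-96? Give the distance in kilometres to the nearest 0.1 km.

31.1 km

Δφ = 0.2655°,  Δλ = -0.4509°
a = sin²(Δφ/2) + cos φ₁ cos φ₂ sin²(Δλ/2) = 0.000006
c = 2·arcsin(√a) = 0.004888 rad = 0.2800°
d = R·c = 6367 × 0.004888 = 31.1 km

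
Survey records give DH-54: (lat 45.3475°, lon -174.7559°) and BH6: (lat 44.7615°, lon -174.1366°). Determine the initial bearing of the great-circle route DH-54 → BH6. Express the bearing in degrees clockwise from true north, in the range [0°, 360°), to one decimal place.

Δλ = 0.6193°
y = sin Δλ · cos φ₂ = 0.007675
x = cos φ₁ sin φ₂ − sin φ₁ cos φ₂ cos Δλ = -0.010198
θ = atan2(y, x) = 143.0362° → 143.0362° (mod 360°)

143.0°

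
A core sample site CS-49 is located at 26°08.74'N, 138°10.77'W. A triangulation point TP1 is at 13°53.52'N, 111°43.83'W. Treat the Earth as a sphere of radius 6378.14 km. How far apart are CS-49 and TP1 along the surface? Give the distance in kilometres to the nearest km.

3075 km

CS-49: φ = +26.14567°, λ = -138.17950°
TP1: φ = +13.89200°, λ = -111.73050°
Δφ = -12.2537°,  Δλ = 26.4490°
a = sin²(Δφ/2) + cos φ₁ cos φ₂ sin²(Δλ/2) = 0.056996
c = 2·arcsin(√a) = 0.482135 rad = 27.6243°
d = R·c = 6378.14 × 0.482135 = 3075.1 km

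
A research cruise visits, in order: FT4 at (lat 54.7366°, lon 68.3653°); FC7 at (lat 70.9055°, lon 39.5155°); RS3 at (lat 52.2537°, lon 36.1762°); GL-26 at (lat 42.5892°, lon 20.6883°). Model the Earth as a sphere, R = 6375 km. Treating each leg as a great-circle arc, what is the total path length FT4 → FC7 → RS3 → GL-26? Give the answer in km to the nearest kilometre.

5937 km

FT4→FC7: c = 0.356841 rad, d = 2274.86 km
FC7→RS3: c = 0.326597 rad, d = 2082.05 km
RS3→GL-26: c = 0.247852 rad, d = 1580.06 km
Total = 2274.86 + 2082.05 + 1580.06 = 5936.97 km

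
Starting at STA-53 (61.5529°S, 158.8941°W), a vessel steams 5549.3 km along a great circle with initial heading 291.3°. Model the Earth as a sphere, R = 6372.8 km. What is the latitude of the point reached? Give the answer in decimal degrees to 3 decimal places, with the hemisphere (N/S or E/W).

δ = d/R = 5549.3/6372.8 = 0.870779 rad
φ₂ = arcsin(sin φ₁ cos δ + cos φ₁ sin δ cos θ)
   = arcsin(-0.87926·0.64423 + 0.47635·0.76483·0.36325) = -25.72825°
λ₂ = λ₁ + atan2(sin θ sin δ cos φ₁, cos δ − sin φ₁ sin φ₂) = 148.82647°

25.728°S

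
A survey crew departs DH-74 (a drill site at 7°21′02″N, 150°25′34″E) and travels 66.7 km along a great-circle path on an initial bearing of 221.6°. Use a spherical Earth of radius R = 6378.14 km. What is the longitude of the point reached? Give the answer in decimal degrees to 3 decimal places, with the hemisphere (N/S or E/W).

DH-74: φ = +7.35056°, λ = +150.42611°
δ = d/R = 66.7/6378.14 = 0.010458 rad
φ₂ = arcsin(sin φ₁ cos δ + cos φ₁ sin δ cos θ)
   = arcsin(0.12794·0.99995 + 0.99178·0.01046·-0.74780) = 6.90232°
λ₂ = λ₁ + atan2(sin θ sin δ cos φ₁, cos δ − sin φ₁ sin φ₂) = 150.02540°

150.025°E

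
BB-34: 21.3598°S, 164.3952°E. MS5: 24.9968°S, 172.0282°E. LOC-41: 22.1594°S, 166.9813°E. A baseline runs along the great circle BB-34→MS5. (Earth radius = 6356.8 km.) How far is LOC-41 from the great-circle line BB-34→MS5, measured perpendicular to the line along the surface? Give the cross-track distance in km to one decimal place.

δ₁₃ = central angle BB-34→LOC-41 = 0.044181 rad  (haversine)
θ₁₃ = bearing BB-34→LOC-41 = 108.890°,  θ₁₂ = bearing BB-34→MS5 = 118.865°
dₓₜ = R·arcsin(sin δ₁₃ · sin(θ₁₃ − θ₁₂)) = 6356.8·arcsin(0.04417·sin(-9.975°)) = -48.634 km
|dₓₜ| = 48.634 km

48.6 km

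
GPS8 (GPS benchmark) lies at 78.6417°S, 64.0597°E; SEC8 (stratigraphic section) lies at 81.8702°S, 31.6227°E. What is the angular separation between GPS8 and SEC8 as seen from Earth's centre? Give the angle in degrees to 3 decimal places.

Δφ = -3.2285°,  Δλ = -32.4370°
a = sin²(Δφ/2) + cos φ₁ cos φ₂ sin²(Δλ/2) = 0.002966
c = 2·arcsin(√a) = 0.108980 rad = 6.2441°

6.244°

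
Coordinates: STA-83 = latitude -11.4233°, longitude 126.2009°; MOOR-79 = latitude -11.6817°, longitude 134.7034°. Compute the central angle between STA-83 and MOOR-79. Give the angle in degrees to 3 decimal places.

8.334°

Δφ = -0.2584°,  Δλ = 8.5025°
a = sin²(Δφ/2) + cos φ₁ cos φ₂ sin²(Δλ/2) = 0.005280
c = 2·arcsin(√a) = 0.145455 rad = 8.3339°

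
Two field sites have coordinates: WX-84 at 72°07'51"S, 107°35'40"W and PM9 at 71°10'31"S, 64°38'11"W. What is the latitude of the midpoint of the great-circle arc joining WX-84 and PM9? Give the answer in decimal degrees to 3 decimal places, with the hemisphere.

WX-84: φ = -72.13083°, λ = -107.59444°
PM9: φ = -71.17528°, λ = -64.63639°
Bx = cos φ₂ cos Δλ = 0.236150,  By = cos φ₂ sin Δλ = 0.219890
φₘ = atan2(sin φ₁ + sin φ₂, √((cos φ₁ + Bx)² + By²)) = -72.84916°
λₘ = λ₁ + atan2(By, cos φ₁ + Bx) = -85.54852°

72.849°S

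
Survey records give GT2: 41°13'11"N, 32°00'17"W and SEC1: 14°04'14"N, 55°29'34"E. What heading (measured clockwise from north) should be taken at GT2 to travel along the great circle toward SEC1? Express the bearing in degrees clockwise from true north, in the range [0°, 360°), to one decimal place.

80.9°

GT2: φ = +41.21972°, λ = -32.00472°
SEC1: φ = +14.07056°, λ = +55.49278°
Δλ = 87.4975°
y = sin Δλ · cos φ₂ = 0.969072
x = cos φ₁ sin φ₂ − sin φ₁ cos φ₂ cos Δλ = 0.154961
θ = atan2(y, x) = 80.9149° → 80.9149° (mod 360°)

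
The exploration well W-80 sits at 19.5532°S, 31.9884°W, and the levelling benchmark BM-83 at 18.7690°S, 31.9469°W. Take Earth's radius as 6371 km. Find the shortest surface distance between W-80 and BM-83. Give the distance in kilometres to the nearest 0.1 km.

87.3 km

Δφ = 0.7842°,  Δλ = 0.0415°
a = sin²(Δφ/2) + cos φ₁ cos φ₂ sin²(Δλ/2) = 0.000047
c = 2·arcsin(√a) = 0.013704 rad = 0.7852°
d = R·c = 6371 × 0.013704 = 87.3 km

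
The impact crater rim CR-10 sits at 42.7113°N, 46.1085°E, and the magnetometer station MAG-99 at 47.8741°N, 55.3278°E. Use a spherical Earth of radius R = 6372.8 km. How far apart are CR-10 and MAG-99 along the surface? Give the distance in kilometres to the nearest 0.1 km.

920.9 km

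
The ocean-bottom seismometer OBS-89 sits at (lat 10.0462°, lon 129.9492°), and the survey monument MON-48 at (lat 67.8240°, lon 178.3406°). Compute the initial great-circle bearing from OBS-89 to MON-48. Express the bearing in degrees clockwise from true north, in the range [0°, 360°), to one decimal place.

Δλ = 48.3914°
y = sin Δλ · cos φ₂ = 0.282221
x = cos φ₁ sin φ₂ − sin φ₁ cos φ₂ cos Δλ = 0.868108
θ = atan2(y, x) = 18.0093° → 18.0093° (mod 360°)

18.0°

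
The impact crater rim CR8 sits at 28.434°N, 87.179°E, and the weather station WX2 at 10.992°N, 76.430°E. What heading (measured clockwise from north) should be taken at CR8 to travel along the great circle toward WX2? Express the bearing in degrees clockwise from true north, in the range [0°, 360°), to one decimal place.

212.1°

Δλ = -10.7490°
y = sin Δλ · cos φ₂ = -0.183085
x = cos φ₁ sin φ₂ − sin φ₁ cos φ₂ cos Δλ = -0.291539
θ = atan2(y, x) = -147.8713° → 212.1287° (mod 360°)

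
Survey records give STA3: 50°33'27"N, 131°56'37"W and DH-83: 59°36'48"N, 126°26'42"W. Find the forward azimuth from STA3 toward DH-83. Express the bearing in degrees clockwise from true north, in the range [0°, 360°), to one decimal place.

16.9°

STA3: φ = +50.55750°, λ = -131.94361°
DH-83: φ = +59.61333°, λ = -126.44500°
Δλ = 5.4986°
y = sin Δλ · cos φ₂ = 0.048470
x = cos φ₁ sin φ₂ − sin φ₁ cos φ₂ cos Δλ = 0.159194
θ = atan2(y, x) = 16.9339° → 16.9339° (mod 360°)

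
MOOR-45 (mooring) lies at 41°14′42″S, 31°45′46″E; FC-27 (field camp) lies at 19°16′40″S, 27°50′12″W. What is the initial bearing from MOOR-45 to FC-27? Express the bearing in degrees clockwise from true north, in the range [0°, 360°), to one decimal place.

274.7°

MOOR-45: φ = -41.24500°, λ = +31.76278°
FC-27: φ = -19.27778°, λ = -27.83667°
Δλ = -59.5994°
y = sin Δλ · cos φ₂ = -0.814147
x = cos φ₁ sin φ₂ − sin φ₁ cos φ₂ cos Δλ = 0.066679
θ = atan2(y, x) = -85.3179° → 274.6821° (mod 360°)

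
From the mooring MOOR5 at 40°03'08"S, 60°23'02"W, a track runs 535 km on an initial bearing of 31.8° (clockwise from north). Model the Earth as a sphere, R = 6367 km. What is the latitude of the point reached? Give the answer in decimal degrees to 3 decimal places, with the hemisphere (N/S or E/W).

MOOR5: φ = -40.05222°, λ = -60.38389°
δ = d/R = 535/6367 = 0.084027 rad
φ₂ = arcsin(sin φ₁ cos δ + cos φ₁ sin δ cos θ)
   = arcsin(-0.64349·0.99647 + 0.76546·0.08393·0.84989) = -35.91717°
λ₂ = λ₁ + atan2(sin θ sin δ cos φ₁, cos δ − sin φ₁ sin φ₂) = -57.25343°

35.917°S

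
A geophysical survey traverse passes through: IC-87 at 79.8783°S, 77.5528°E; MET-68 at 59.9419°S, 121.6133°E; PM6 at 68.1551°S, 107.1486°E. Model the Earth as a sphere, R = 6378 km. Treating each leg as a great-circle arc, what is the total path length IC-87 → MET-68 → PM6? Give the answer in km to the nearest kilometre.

3792 km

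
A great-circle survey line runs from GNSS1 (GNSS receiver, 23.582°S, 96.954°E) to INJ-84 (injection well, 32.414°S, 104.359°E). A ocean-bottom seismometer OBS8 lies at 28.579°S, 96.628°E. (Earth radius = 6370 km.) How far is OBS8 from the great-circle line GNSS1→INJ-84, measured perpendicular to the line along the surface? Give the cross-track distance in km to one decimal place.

δ₁₃ = central angle GNSS1→OBS8 = 0.087364 rad  (haversine)
θ₁₃ = bearing GNSS1→OBS8 = 183.283°,  θ₁₂ = bearing GNSS1→INJ-84 = 145.167°
dₓₜ = R·arcsin(sin δ₁₃ · sin(θ₁₃ − θ₁₂)) = 6370·arcsin(0.08725·sin(38.116°)) = 343.233 km
|dₓₜ| = 343.233 km

343.2 km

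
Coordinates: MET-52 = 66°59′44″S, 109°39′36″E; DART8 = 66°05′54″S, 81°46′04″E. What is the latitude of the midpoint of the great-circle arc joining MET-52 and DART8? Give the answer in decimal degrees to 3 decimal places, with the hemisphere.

MET-52: φ = -66.99556°, λ = +109.66000°
DART8: φ = -66.09833°, λ = +81.76778°
Bx = cos φ₂ cos Δλ = 0.358099,  By = cos φ₂ sin Δλ = -0.189542
φₘ = atan2(sin φ₁ + sin φ₂, √((cos φ₁ + Bx)² + By²)) = -67.16626°
λₘ = λ₁ + atan2(By, cos φ₁ + Bx) = 95.45710°

67.166°S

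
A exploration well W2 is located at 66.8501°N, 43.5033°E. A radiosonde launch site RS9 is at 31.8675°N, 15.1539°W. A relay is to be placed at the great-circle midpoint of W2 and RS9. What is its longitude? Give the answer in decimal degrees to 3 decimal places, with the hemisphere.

2.520°E

Bx = cos φ₂ cos Δλ = 0.441755,  By = cos φ₂ sin Δλ = -0.725338
φₘ = atan2(sin φ₁ + sin φ₂, √((cos φ₁ + Bx)² + By²)) = 52.61706°
λₘ = λ₁ + atan2(By, cos φ₁ + Bx) = 2.51986°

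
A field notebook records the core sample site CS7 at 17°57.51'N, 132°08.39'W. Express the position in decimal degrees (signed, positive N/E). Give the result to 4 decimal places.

lat: 17.9585° N → +17.9585°
lon: 132.1398° W → -132.1398°

+17.9585°, -132.1398°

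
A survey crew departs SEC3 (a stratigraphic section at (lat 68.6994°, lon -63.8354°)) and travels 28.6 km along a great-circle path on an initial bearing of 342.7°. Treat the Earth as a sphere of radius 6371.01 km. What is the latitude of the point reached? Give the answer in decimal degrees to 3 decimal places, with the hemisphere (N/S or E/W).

68.945°N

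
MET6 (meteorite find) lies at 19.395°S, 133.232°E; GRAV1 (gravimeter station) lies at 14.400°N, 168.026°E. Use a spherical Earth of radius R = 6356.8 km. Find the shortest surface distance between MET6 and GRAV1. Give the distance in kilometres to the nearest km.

5338 km

Δφ = 33.7950°,  Δλ = 34.7940°
a = sin²(Δφ/2) + cos φ₁ cos φ₂ sin²(Δλ/2) = 0.166157
c = 2·arcsin(√a) = 0.839700 rad = 48.1113°
d = R·c = 6356.8 × 0.839700 = 5337.8 km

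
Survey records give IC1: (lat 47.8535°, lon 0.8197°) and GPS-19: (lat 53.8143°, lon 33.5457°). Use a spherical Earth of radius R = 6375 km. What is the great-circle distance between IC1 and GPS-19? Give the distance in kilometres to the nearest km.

Δφ = 5.9608°,  Δλ = 32.7260°
a = sin²(Δφ/2) + cos φ₁ cos φ₂ sin²(Δλ/2) = 0.034147
c = 2·arcsin(√a) = 0.371714 rad = 21.2977°
d = R·c = 6375 × 0.371714 = 2369.7 km

2370 km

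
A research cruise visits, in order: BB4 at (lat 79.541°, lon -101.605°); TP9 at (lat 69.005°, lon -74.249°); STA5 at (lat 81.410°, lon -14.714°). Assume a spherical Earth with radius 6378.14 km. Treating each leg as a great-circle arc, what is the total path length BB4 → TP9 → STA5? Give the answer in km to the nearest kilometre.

BB4→TP9: c = 0.220141 rad, d = 1404.09 km
TP9→STA5: c = 0.316690 rad, d = 2019.89 km
Total = 1404.09 + 2019.89 = 3423.98 km

3424 km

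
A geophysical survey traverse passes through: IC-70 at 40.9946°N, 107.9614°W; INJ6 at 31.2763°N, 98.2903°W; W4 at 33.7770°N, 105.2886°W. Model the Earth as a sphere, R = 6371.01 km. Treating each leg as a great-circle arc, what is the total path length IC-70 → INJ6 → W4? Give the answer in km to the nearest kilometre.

IC-70→INJ6: c = 0.217306 rad, d = 1384.46 km
INJ6→W4: c = 0.111817 rad, d = 712.39 km
Total = 1384.46 + 712.39 = 2096.85 km

2097 km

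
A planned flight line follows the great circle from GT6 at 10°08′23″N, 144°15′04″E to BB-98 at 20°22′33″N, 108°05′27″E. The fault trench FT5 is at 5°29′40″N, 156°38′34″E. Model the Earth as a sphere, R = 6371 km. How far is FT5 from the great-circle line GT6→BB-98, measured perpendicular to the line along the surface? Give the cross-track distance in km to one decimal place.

GT6: φ = +10.13972°, λ = +144.25111°
BB-98: φ = +20.37583°, λ = +108.09083°
FT5: φ = +5.49444°, λ = +156.64278°
δ₁₃ = central angle GT6→FT5 = 0.229026 rad  (haversine)
θ₁₃ = bearing GT6→FT5 = 109.800°,  θ₁₂ = bearing GT6→BB-98 = 290.744°
dₓₜ = R·arcsin(sin δ₁₃ · sin(θ₁₃ − θ₁₂)) = 6371·arcsin(0.22703·sin(-180.944°)) = 23.827 km
|dₓₜ| = 23.827 km

23.8 km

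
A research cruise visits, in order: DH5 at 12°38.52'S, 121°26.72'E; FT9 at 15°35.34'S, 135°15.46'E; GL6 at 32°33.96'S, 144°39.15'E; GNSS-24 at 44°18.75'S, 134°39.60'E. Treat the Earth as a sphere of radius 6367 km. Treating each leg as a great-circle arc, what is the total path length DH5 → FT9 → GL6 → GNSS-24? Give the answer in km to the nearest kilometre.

5201 km

DH5: φ = -12.64200°, λ = +121.44533°
FT9: φ = -15.58900°, λ = +135.25767°
GL6: φ = -32.56600°, λ = +144.65250°
GNSS-24: φ = -44.31250°, λ = +134.66000°
DH5→FT9: c = 0.239320 rad, d = 1523.75 km
FT9→GL6: c = 0.331566 rad, d = 2111.08 km
GL6→GNSS-24: c = 0.245935 rad, d = 1565.87 km
Total = 1523.75 + 2111.08 + 1565.87 = 5200.70 km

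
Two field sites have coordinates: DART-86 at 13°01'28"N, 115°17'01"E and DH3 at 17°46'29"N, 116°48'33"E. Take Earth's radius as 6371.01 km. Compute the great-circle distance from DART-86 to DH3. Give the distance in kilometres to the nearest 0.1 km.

552.9 km

DART-86: φ = +13.02444°, λ = +115.28361°
DH3: φ = +17.77472°, λ = +116.80917°
Δφ = 4.7503°,  Δλ = 1.5256°
a = sin²(Δφ/2) + cos φ₁ cos φ₂ sin²(Δλ/2) = 0.001882
c = 2·arcsin(√a) = 0.086788 rad = 4.9726°
d = R·c = 6371.01 × 0.086788 = 552.9 km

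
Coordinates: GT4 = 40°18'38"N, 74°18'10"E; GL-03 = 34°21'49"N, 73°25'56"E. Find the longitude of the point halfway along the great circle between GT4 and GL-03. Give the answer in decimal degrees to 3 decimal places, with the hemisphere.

73.850°E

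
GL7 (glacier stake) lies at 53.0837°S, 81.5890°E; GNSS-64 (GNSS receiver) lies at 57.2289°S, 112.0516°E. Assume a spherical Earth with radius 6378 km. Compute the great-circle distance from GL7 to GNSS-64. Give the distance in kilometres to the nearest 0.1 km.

Δφ = -4.1452°,  Δλ = 30.4626°
a = sin²(Δφ/2) + cos φ₁ cos φ₂ sin²(Δλ/2) = 0.023748
c = 2·arcsin(√a) = 0.309439 rad = 17.7296°
d = R·c = 6378 × 0.309439 = 1973.6 km

1973.6 km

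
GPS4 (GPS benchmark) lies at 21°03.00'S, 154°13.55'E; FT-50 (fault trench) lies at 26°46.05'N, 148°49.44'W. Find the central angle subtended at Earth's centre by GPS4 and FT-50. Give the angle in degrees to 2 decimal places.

72.98°

GPS4: φ = -21.05000°, λ = +154.22583°
FT-50: φ = +26.76750°, λ = -148.82400°
Δφ = 47.8175°,  Δλ = 56.9502°
a = sin²(Δφ/2) + cos φ₁ cos φ₂ sin²(Δλ/2) = 0.353666
c = 2·arcsin(√a) = 1.273781 rad = 72.9822°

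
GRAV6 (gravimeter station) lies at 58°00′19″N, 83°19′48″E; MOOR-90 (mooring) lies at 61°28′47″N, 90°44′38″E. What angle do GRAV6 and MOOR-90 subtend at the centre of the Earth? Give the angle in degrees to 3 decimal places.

5.096°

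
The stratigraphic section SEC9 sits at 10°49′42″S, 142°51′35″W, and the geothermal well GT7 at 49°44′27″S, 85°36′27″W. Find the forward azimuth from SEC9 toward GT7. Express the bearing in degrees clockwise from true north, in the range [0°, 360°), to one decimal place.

SEC9: φ = -10.82833°, λ = -142.85972°
GT7: φ = -49.74083°, λ = -85.60750°
Δλ = 57.2522°
y = sin Δλ · cos φ₂ = 0.543532
x = cos φ₁ sin φ₂ − sin φ₁ cos φ₂ cos Δλ = -0.683866
θ = atan2(y, x) = 141.5226° → 141.5226° (mod 360°)

141.5°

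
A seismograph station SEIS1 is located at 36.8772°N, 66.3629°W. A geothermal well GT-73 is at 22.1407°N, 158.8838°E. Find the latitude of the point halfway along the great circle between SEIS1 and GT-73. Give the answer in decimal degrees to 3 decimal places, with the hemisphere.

55.392°N

Bx = cos φ₂ cos Δλ = -0.652139,  By = cos φ₂ sin Δλ = -0.657780
φₘ = atan2(sin φ₁ + sin φ₂, √((cos φ₁ + Bx)² + By²)) = 55.39204°
λₘ = λ₁ + atan2(By, cos φ₁ + Bx) = -143.70045°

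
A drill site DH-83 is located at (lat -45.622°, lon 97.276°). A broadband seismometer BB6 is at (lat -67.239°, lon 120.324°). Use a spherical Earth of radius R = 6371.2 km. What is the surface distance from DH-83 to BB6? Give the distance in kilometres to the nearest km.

2753 km

Δφ = -21.6170°,  Δλ = 23.0480°
a = sin²(Δφ/2) + cos φ₁ cos φ₂ sin²(Δλ/2) = 0.045966
c = 2·arcsin(√a) = 0.432148 rad = 24.7602°
d = R·c = 6371.2 × 0.432148 = 2753.3 km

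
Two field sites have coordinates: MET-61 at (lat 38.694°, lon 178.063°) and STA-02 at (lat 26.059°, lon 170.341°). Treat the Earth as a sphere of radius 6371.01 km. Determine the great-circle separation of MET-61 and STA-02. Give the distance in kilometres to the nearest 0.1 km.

1579.5 km

Δφ = -12.6350°,  Δλ = -7.7220°
a = sin²(Δφ/2) + cos φ₁ cos φ₂ sin²(Δλ/2) = 0.015287
c = 2·arcsin(√a) = 0.247919 rad = 14.2047°
d = R·c = 6371.01 × 0.247919 = 1579.5 km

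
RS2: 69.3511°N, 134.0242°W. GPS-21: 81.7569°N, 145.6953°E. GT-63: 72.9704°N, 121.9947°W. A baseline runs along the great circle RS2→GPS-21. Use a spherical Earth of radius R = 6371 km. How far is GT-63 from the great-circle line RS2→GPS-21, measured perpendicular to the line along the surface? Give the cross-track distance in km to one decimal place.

δ₁₃ = central angle RS2→GT-63 = 0.092362 rad  (haversine)
θ₁₃ = bearing RS2→GT-63 = 41.437°,  θ₁₂ = bearing RS2→GPS-21 = 336.586°
dₓₜ = R·arcsin(sin δ₁₃ · sin(θ₁₃ − θ₁₂)) = 6371·arcsin(0.09223·sin(-295.150°)) = 532.520 km
|dₓₜ| = 532.520 km

532.5 km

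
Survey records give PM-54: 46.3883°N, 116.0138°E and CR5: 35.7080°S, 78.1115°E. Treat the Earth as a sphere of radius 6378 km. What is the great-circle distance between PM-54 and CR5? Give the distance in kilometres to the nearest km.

Δφ = -82.0963°,  Δλ = -37.9023°
a = sin²(Δφ/2) + cos φ₁ cos φ₂ sin²(Δλ/2) = 0.490319
c = 2·arcsin(√a) = 1.551433 rad = 88.8906°
d = R·c = 6378 × 1.551433 = 9895.0 km

9895 km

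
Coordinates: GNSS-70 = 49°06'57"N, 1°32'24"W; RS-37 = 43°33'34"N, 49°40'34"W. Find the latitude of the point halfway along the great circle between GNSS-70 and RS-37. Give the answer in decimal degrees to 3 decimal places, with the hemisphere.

GNSS-70: φ = +49.11583°, λ = -1.54000°
RS-37: φ = +43.55944°, λ = -49.67611°
Bx = cos φ₂ cos Δλ = 0.483611,  By = cos φ₂ sin Δλ = -0.539678
φₘ = atan2(sin φ₁ + sin φ₂, √((cos φ₁ + Bx)² + By²)) = 48.92399°
λₘ = λ₁ + atan2(By, cos φ₁ + Bx) = -26.90908°

48.924°N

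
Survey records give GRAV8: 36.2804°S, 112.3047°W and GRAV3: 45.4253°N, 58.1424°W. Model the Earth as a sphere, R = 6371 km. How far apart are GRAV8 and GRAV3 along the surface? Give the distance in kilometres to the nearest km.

10583 km

Δφ = 81.7057°,  Δλ = 54.1623°
a = sin²(Δφ/2) + cos φ₁ cos φ₂ sin²(Δλ/2) = 0.545130
c = 2·arcsin(√a) = 1.661180 rad = 95.1786°
d = R·c = 6371 × 1.661180 = 10583.4 km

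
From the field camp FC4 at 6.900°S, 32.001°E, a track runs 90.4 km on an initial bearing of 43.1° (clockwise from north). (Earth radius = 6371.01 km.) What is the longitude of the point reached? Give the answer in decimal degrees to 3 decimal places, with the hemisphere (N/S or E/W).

δ = d/R = 90.4/6371.01 = 0.014189 rad
φ₂ = arcsin(sin φ₁ cos δ + cos φ₁ sin δ cos θ)
   = arcsin(-0.12014·0.99990 + 0.99276·0.01419·0.73016) = -6.30607°
λ₂ = λ₁ + atan2(sin θ sin δ cos φ₁, cos δ − sin φ₁ sin φ₂) = 32.55986°

32.560°E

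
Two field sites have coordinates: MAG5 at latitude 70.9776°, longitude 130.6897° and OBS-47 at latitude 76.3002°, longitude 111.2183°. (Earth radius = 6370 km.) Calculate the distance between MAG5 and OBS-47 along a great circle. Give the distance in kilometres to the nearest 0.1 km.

Δφ = 5.3226°,  Δλ = -19.4714°
a = sin²(Δφ/2) + cos φ₁ cos φ₂ sin²(Δλ/2) = 0.004363
c = 2·arcsin(√a) = 0.132207 rad = 7.5749°
d = R·c = 6370 × 0.132207 = 842.2 km

842.2 km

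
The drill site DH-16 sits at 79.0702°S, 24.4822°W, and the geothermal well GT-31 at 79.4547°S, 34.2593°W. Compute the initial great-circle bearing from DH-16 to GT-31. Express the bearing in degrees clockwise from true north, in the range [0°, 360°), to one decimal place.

253.3°

Δλ = -9.7771°
y = sin Δλ · cos φ₂ = -0.031078
x = cos φ₁ sin φ₂ − sin φ₁ cos φ₂ cos Δλ = -0.009321
θ = atan2(y, x) = -106.6943° → 253.3057° (mod 360°)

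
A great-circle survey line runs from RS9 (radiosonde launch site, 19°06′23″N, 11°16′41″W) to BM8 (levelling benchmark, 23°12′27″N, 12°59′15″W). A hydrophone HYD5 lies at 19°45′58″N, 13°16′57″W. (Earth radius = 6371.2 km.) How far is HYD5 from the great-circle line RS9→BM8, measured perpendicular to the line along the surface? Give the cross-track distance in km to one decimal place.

169.2 km

RS9: φ = +19.10639°, λ = -11.27806°
BM8: φ = +23.20750°, λ = -12.98750°
HYD5: φ = +19.76611°, λ = -13.28250°
δ₁₃ = central angle RS9→HYD5 = 0.034942 rad  (haversine)
θ₁₃ = bearing RS9→HYD5 = 289.572°,  θ₁₂ = bearing RS9→BM8 = 339.061°
dₓₜ = R·arcsin(sin δ₁₃ · sin(θ₁₃ − θ₁₂)) = 6371.2·arcsin(0.03493·sin(-49.489°)) = -169.240 km
|dₓₜ| = 169.240 km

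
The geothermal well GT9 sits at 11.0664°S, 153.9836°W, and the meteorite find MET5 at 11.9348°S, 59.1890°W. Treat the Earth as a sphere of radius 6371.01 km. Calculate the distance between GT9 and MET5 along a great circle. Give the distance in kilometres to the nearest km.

10266 km

Δφ = -0.8684°,  Δλ = 94.7946°
a = sin²(Δφ/2) + cos φ₁ cos φ₂ sin²(Δλ/2) = 0.520281
c = 2·arcsin(√a) = 1.611370 rad = 92.3247°
d = R·c = 6371.01 × 1.611370 = 10266.1 km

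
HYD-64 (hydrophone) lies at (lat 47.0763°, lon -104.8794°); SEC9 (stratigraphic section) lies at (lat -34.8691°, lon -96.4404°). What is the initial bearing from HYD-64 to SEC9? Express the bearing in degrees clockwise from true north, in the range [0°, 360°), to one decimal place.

Δλ = 8.4390°
y = sin Δλ · cos φ₂ = 0.120408
x = cos φ₁ sin φ₂ − sin φ₁ cos φ₂ cos Δλ = -0.983630
θ = atan2(y, x) = 173.0210° → 173.0210° (mod 360°)

173.0°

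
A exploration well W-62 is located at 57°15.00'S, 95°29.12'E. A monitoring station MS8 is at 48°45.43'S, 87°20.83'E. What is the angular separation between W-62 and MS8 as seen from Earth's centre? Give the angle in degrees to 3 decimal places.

9.788°

W-62: φ = -57.25000°, λ = +95.48533°
MS8: φ = -48.75717°, λ = +87.34717°
Δφ = 8.4928°,  Δλ = -8.1382°
a = sin²(Δφ/2) + cos φ₁ cos φ₂ sin²(Δλ/2) = 0.007279
c = 2·arcsin(√a) = 0.170837 rad = 9.7882°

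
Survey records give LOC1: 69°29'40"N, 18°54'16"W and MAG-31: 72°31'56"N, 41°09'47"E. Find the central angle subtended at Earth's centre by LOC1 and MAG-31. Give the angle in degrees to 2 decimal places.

LOC1: φ = +69.49444°, λ = -18.90444°
MAG-31: φ = +72.53222°, λ = +41.16306°
Δφ = 3.0378°,  Δλ = 60.0675°
a = sin²(Δφ/2) + cos φ₁ cos φ₂ sin²(Δλ/2) = 0.027043
c = 2·arcsin(√a) = 0.330399 rad = 18.9304°

18.93°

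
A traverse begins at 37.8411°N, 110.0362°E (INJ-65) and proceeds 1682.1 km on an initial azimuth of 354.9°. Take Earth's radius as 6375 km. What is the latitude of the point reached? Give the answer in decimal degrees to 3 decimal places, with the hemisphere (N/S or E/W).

52.882°N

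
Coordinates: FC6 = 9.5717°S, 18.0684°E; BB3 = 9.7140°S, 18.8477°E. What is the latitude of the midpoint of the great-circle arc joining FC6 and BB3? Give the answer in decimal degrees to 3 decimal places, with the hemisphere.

Bx = cos φ₂ cos Δλ = 0.985571,  By = cos φ₂ sin Δλ = 0.013406
φₘ = atan2(sin φ₁ + sin φ₂, √((cos φ₁ + Bx)² + By²)) = -9.64307°
λₘ = λ₁ + atan2(By, cos φ₁ + Bx) = 18.45797°

9.643°S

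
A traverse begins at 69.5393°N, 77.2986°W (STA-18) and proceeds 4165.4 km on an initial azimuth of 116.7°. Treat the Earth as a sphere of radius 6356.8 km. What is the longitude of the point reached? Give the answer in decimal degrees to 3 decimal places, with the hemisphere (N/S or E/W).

31.730°W

δ = d/R = 4165.4/6356.8 = 0.655267 rad
φ₂ = arcsin(sin φ₁ cos δ + cos φ₁ sin δ cos θ)
   = arcsin(0.93691·0.79289 + 0.34956·0.60937·-0.44932) = 40.32725°
λ₂ = λ₁ + atan2(sin θ sin δ cos φ₁, cos δ − sin φ₁ sin φ₂) = -31.72989°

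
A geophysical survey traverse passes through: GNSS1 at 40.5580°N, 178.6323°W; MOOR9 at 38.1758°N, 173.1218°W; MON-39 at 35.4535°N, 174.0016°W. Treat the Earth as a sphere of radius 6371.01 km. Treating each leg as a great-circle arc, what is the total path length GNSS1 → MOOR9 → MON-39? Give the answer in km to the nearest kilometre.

855 km

GNSS1→MOOR9: c = 0.085165 rad, d = 542.59 km
MOOR9→MON-39: c = 0.049077 rad, d = 312.67 km
Total = 542.59 + 312.67 = 855.26 km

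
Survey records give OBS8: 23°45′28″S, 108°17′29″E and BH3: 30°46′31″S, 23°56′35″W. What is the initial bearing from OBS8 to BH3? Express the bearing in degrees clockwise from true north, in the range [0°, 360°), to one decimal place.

222.2°

OBS8: φ = -23.75778°, λ = +108.29139°
BH3: φ = -30.77528°, λ = -23.94306°
Δλ = -132.2344°
y = sin Δλ · cos φ₂ = -0.636138
x = cos φ₁ sin φ₂ − sin φ₁ cos φ₂ cos Δλ = -0.700974
θ = atan2(y, x) = -137.7761° → 222.2239° (mod 360°)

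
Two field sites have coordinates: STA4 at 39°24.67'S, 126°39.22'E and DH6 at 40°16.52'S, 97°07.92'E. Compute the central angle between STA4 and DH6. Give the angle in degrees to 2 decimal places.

22.58°

STA4: φ = -39.41117°, λ = +126.65367°
DH6: φ = -40.27533°, λ = +97.13200°
Δφ = -0.8642°,  Δλ = -29.5217°
a = sin²(Δφ/2) + cos φ₁ cos φ₂ sin²(Δλ/2) = 0.038322
c = 2·arcsin(√a) = 0.394064 rad = 22.5782°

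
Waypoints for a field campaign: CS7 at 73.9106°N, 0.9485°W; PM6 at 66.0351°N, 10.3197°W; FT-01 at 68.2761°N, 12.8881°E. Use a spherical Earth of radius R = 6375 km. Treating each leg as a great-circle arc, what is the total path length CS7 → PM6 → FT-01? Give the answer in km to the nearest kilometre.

CS7→PM6: c = 0.148014 rad, d = 943.59 km
PM6→FT-01: c = 0.160985 rad, d = 1026.28 km
Total = 943.59 + 1026.28 = 1969.87 km

1970 km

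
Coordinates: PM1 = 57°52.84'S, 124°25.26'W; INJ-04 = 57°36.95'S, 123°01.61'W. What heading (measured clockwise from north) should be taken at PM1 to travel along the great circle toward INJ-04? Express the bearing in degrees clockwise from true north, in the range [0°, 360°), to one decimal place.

71.0°

PM1: φ = -57.88067°, λ = -124.42100°
INJ-04: φ = -57.61583°, λ = -123.02683°
Δλ = 1.3942°
y = sin Δλ · cos φ₂ = 0.013031
x = cos φ₁ sin φ₂ − sin φ₁ cos φ₂ cos Δλ = 0.004488
θ = atan2(y, x) = 70.9964° → 70.9964° (mod 360°)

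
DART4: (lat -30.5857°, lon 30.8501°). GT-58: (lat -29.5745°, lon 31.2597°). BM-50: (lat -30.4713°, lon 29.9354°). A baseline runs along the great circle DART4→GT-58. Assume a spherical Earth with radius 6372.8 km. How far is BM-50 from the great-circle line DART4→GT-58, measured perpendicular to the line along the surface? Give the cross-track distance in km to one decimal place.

δ₁₃ = central angle DART4→BM-50 = 0.013896 rad  (haversine)
θ₁₃ = bearing DART4→BM-50 = 278.029°,  θ₁₂ = bearing DART4→GT-58 = 19.419°
dₓₜ = R·arcsin(sin δ₁₃ · sin(θ₁₃ − θ₁₂)) = 6372.8·arcsin(0.01390·sin(258.610°)) = -86.810 km
|dₓₜ| = 86.810 km

86.8 km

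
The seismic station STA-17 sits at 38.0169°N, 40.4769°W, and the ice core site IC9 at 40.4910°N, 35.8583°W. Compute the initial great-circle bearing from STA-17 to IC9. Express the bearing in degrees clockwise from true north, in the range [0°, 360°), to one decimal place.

53.9°

Δλ = 4.6186°
y = sin Δλ · cos φ₂ = 0.061238
x = cos φ₁ sin φ₂ − sin φ₁ cos φ₂ cos Δλ = 0.044689
θ = atan2(y, x) = 53.8797° → 53.8797° (mod 360°)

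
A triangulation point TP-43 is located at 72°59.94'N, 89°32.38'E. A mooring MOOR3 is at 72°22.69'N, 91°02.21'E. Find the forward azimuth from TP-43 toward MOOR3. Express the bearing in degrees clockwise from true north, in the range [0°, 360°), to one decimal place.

TP-43: φ = +72.99900°, λ = +89.53967°
MOOR3: φ = +72.37817°, λ = +91.03683°
Δλ = 1.4972°
y = sin Δλ · cos φ₂ = 0.007910
x = cos φ₁ sin φ₂ − sin φ₁ cos φ₂ cos Δλ = -0.010737
θ = atan2(y, x) = 143.6207° → 143.6207° (mod 360°)

143.6°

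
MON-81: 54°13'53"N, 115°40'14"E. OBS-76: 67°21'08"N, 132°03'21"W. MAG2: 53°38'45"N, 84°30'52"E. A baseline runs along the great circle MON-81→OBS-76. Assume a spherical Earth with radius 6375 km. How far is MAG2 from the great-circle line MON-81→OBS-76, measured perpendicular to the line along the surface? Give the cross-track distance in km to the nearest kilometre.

MON-81: φ = +54.23139°, λ = +115.67056°
OBS-76: φ = +67.35222°, λ = -132.05583°
MAG2: φ = +53.64583°, λ = +84.51444°
δ₁₃ = central angle MON-81→MAG2 = 0.317653 rad  (haversine)
θ₁₃ = bearing MON-81→MAG2 = 280.917°,  θ₁₂ = bearing MON-81→OBS-76 = 28.442°
dₓₜ = R·arcsin(sin δ₁₃ · sin(θ₁₃ − θ₁₂)) = 6375·arcsin(0.31234·sin(252.475°)) = -1927.993 km
|dₓₜ| = 1927.993 km

1928 km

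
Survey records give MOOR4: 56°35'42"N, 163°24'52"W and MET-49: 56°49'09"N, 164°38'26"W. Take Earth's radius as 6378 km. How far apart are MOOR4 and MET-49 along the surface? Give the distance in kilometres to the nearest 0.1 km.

MOOR4: φ = +56.59500°, λ = -163.41444°
MET-49: φ = +56.81917°, λ = -164.64056°
Δφ = 0.2242°,  Δλ = -1.2261°
a = sin²(Δφ/2) + cos φ₁ cos φ₂ sin²(Δλ/2) = 0.000038
c = 2·arcsin(√a) = 0.012381 rad = 0.7094°
d = R·c = 6378 × 0.012381 = 79.0 km

79.0 km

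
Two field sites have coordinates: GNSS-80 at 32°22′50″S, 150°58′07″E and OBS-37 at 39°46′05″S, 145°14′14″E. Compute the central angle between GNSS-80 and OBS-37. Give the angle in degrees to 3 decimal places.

8.715°

GNSS-80: φ = -32.38056°, λ = +150.96861°
OBS-37: φ = -39.76806°, λ = +145.23722°
Δφ = -7.3875°,  Δλ = -5.7314°
a = sin²(Δφ/2) + cos φ₁ cos φ₂ sin²(Δλ/2) = 0.005773
c = 2·arcsin(√a) = 0.152105 rad = 8.7150°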